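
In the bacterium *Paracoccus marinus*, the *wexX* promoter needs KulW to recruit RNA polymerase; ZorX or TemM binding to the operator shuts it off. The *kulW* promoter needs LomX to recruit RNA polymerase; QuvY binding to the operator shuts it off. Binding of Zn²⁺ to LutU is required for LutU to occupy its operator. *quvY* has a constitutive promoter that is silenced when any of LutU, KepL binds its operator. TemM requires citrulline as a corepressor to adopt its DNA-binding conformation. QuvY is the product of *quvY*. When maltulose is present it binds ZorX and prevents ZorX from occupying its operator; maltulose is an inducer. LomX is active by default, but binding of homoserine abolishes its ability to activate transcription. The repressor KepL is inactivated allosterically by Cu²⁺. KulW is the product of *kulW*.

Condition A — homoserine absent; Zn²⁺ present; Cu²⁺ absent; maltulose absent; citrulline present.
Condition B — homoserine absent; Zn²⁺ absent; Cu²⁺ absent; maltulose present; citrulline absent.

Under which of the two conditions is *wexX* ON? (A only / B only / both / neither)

Condition A:
Homoserine is absent, so LomX is active.
Zn²⁺ is present, so LutU is active.
Cu²⁺ is absent, so KepL is active.
With repressor LutU bound, *quvY* is not transcribed.
So QuvY is not produced.
No repressor is bound and LomX is active, so *kulW* is transcribed.
So KulW is produced and active.
Maltulose is absent, so ZorX is active.
Citrulline is present, so TemM is active.
With repressor ZorX bound, *wexX* is not transcribed.
→ *wexX* is OFF in A.
Condition B:
Homoserine is absent, so LomX is active.
Zn²⁺ is absent, so LutU is inactive.
Cu²⁺ is absent, so KepL is active.
With repressor KepL bound, *quvY* is not transcribed.
So QuvY is not produced.
No repressor is bound and LomX is active, so *kulW* is transcribed.
So KulW is produced and active.
Maltulose is present, so ZorX is inactive.
Citrulline is absent, so TemM is inactive.
No repressor is bound and KulW is active, so *wexX* is transcribed.
→ *wexX* is ON in B.

B only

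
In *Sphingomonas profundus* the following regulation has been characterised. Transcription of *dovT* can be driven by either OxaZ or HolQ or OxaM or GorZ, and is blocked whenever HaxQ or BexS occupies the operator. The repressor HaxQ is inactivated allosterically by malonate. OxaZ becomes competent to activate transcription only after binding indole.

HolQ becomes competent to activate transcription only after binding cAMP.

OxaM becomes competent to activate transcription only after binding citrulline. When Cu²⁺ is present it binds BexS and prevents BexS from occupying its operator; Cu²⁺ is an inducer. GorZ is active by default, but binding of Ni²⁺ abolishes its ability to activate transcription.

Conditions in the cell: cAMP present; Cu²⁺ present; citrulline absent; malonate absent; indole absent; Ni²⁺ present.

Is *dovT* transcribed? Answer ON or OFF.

OFF

Malonate is absent, so HaxQ is active.
Cu²⁺ is present, so BexS is inactive.
Indole is absent, so OxaZ is inactive.
cAMP is present, so HolQ is active.
Citrulline is absent, so OxaM is inactive.
Ni²⁺ is present, so GorZ is inactive.
With repressor HaxQ bound, *dovT* is not transcribed.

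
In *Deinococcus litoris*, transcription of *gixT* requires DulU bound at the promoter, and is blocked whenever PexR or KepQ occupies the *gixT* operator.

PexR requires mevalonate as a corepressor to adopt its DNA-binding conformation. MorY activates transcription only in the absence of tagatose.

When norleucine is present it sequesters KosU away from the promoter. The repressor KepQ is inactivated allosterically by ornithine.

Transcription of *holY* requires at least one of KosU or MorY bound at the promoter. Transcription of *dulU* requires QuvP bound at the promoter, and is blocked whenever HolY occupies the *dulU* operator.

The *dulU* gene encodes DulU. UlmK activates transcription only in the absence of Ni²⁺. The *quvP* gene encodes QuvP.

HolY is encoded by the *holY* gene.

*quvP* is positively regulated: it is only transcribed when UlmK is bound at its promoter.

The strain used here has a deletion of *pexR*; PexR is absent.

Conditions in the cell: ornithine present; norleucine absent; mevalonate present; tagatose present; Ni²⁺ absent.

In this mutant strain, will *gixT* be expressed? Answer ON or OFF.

OFF

PexR is non-functional in this strain, so it has no effect.
Ni²⁺ is absent, so UlmK is active.
No repressor is bound and UlmK is active, so *quvP* is transcribed.
So QuvP is produced and active.
Norleucine is absent, so KosU is active.
Tagatose is present, so MorY is inactive.
Activator KosU is present, so *holY* is transcribed.
So HolY is produced and active.
With repressor HolY bound, *dulU* is not transcribed.
So DulU is not produced.
Ornithine is present, so KepQ is inactive.
Required activator DulU is absent, so *gixT* is not transcribed.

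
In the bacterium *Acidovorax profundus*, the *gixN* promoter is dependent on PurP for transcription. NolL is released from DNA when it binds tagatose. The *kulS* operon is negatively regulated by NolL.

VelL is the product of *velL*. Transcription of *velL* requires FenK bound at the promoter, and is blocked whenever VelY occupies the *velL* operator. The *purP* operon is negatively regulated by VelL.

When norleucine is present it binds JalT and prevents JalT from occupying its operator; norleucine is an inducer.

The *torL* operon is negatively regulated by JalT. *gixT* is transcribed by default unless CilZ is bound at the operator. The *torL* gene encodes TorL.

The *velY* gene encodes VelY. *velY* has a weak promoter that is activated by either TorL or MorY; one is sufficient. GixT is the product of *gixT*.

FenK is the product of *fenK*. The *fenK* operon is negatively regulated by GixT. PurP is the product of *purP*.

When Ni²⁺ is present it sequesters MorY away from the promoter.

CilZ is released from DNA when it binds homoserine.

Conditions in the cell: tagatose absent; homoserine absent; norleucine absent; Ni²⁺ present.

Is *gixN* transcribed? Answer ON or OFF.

Norleucine is absent, so JalT is active.
With repressor JalT bound, *torL* is not transcribed.
So TorL is not produced.
Ni²⁺ is present, so MorY is inactive.
No activator is available at the *velY* promoter, so *velY* is not transcribed.
So VelY is not produced.
Homoserine is absent, so CilZ is active.
With repressor CilZ bound, *gixT* is not transcribed.
So GixT is not produced.
With no repressor bound, *fenK* is transcribed.
So FenK is produced and active.
No repressor is bound and FenK is active, so *velL* is transcribed.
So VelL is produced and active.
With repressor VelL bound, *purP* is not transcribed.
So PurP is not produced.
Required activator PurP is absent, so *gixN* is not transcribed.

OFF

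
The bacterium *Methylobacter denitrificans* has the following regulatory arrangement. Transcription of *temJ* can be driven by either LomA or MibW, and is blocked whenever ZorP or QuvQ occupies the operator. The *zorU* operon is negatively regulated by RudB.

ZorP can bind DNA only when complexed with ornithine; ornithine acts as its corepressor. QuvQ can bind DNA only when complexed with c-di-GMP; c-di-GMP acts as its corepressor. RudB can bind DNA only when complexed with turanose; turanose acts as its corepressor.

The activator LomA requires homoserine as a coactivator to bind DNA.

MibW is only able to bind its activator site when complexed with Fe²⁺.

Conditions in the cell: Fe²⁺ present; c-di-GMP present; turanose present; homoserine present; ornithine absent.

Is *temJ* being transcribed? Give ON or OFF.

Ornithine is absent, so ZorP is inactive.
Homoserine is present, so LomA is active.
c-di-GMP is present, so QuvQ is active.
Fe²⁺ is present, so MibW is active.
With repressor QuvQ bound, *temJ* is not transcribed.

OFF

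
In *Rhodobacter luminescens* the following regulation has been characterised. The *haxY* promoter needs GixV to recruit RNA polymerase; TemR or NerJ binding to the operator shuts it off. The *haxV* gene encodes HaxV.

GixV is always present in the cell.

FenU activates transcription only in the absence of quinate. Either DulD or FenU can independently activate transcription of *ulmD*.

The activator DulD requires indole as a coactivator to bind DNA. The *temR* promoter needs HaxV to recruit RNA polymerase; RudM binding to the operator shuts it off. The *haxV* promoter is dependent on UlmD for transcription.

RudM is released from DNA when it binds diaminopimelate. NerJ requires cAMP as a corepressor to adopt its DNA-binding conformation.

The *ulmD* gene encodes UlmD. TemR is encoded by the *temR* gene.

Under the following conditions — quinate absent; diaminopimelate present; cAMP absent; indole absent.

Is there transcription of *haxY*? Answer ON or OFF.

OFF

Indole is absent, so DulD is inactive.
Quinate is absent, so FenU is active.
Activator FenU is present, so *ulmD* is transcribed.
So UlmD is produced and active.
No repressor is bound and UlmD is active, so *haxV* is transcribed.
So HaxV is produced and active.
Diaminopimelate is present, so RudM is inactive.
No repressor is bound and HaxV is active, so *temR* is transcribed.
So TemR is produced and active.
cAMP is absent, so NerJ is inactive.
GixV is produced constitutively and is active.
With repressor TemR bound, *haxY* is not transcribed.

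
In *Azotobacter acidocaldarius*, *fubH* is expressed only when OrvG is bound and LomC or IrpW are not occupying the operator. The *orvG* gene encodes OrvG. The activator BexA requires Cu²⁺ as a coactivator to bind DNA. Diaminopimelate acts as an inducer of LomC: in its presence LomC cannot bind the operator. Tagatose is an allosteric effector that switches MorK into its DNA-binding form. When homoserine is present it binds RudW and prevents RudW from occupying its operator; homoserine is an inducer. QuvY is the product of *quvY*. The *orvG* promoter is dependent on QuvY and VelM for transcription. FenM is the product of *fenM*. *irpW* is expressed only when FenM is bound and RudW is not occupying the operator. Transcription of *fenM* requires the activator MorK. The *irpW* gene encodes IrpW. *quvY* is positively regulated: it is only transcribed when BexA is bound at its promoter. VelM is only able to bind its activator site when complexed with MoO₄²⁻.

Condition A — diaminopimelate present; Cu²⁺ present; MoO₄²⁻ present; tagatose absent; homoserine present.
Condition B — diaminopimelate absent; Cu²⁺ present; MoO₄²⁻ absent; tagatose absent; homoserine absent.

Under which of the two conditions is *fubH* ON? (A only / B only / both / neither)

Condition A:
Diaminopimelate is present, so LomC is inactive.
Cu²⁺ is present, so BexA is active.
No repressor is bound and BexA is active, so *quvY* is transcribed.
So QuvY is produced and active.
MoO₄²⁻ is present, so VelM is active.
No repressor is bound and QuvY and VelM are active, so *orvG* is transcribed.
So OrvG is produced and active.
Tagatose is absent, so MorK is inactive.
Required activator MorK is absent, so *fenM* is not transcribed.
So FenM is not produced.
Homoserine is present, so RudW is inactive.
Required activator FenM is absent, so *irpW* is not transcribed.
So IrpW is not produced.
No repressor is bound and OrvG is active, so *fubH* is transcribed.
→ *fubH* is ON in A.
Condition B:
Diaminopimelate is absent, so LomC is active.
Cu²⁺ is present, so BexA is active.
No repressor is bound and BexA is active, so *quvY* is transcribed.
So QuvY is produced and active.
MoO₄²⁻ is absent, so VelM is inactive.
Required activator VelM is absent, so *orvG* is not transcribed.
So OrvG is not produced.
Tagatose is absent, so MorK is inactive.
Required activator MorK is absent, so *fenM* is not transcribed.
So FenM is not produced.
Homoserine is absent, so RudW is active.
With repressor RudW bound, *irpW* is not transcribed.
So IrpW is not produced.
With repressor LomC bound, *fubH* is not transcribed.
→ *fubH* is OFF in B.

A only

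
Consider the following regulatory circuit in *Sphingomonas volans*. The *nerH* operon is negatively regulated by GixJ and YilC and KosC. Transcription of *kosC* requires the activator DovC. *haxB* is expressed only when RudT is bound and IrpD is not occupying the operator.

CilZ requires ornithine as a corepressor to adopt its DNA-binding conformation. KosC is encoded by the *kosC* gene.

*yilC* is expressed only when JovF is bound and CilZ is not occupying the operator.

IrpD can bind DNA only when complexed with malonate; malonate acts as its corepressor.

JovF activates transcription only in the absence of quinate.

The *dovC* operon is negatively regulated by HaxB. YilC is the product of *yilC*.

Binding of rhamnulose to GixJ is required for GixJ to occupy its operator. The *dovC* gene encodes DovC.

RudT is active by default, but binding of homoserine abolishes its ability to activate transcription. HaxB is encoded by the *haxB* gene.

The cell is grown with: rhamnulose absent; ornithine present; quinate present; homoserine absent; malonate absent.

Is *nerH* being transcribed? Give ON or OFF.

Rhamnulose is absent, so GixJ is inactive.
Ornithine is present, so CilZ is active.
Quinate is present, so JovF is inactive.
With repressor CilZ bound, *yilC* is not transcribed.
So YilC is not produced.
Homoserine is absent, so RudT is active.
Malonate is absent, so IrpD is inactive.
No repressor is bound and RudT is active, so *haxB* is transcribed.
So HaxB is produced and active.
With repressor HaxB bound, *dovC* is not transcribed.
So DovC is not produced.
Required activator DovC is absent, so *kosC* is not transcribed.
So KosC is not produced.
With no repressor bound, *nerH* is transcribed.

ON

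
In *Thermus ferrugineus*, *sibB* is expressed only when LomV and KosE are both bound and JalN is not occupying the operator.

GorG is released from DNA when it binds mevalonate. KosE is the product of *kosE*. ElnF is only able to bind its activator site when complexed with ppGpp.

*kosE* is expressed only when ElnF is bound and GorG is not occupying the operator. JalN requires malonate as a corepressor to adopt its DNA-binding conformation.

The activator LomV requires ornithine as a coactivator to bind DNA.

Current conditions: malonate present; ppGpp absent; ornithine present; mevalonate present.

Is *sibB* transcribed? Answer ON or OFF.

Ornithine is present, so LomV is active.
ppGpp is absent, so ElnF is inactive.
Mevalonate is present, so GorG is inactive.
Required activator ElnF is absent, so *kosE* is not transcribed.
So KosE is not produced.
Malonate is present, so JalN is active.
With repressor JalN bound, *sibB* is not transcribed.

OFF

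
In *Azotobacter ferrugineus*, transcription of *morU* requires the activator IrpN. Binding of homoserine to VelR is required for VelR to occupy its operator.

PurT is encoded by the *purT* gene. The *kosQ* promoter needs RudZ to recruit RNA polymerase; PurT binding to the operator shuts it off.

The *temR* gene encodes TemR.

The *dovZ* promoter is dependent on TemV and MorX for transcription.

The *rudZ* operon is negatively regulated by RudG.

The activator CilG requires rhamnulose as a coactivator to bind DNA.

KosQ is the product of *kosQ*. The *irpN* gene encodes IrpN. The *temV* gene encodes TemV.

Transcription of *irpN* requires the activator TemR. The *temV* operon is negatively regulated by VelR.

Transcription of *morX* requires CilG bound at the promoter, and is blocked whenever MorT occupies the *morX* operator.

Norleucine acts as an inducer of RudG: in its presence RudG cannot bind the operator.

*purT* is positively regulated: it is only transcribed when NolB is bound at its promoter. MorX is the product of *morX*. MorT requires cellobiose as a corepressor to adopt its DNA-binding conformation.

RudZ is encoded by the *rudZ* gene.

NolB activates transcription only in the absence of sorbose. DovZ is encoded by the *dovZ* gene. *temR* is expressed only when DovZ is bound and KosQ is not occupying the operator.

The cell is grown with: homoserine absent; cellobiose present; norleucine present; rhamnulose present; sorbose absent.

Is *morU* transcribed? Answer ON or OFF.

OFF

Norleucine is present, so RudG is inactive.
With no repressor bound, *rudZ* is transcribed.
So RudZ is produced and active.
Sorbose is absent, so NolB is active.
No repressor is bound and NolB is active, so *purT* is transcribed.
So PurT is produced and active.
With repressor PurT bound, *kosQ* is not transcribed.
So KosQ is not produced.
Homoserine is absent, so VelR is inactive.
With no repressor bound, *temV* is transcribed.
So TemV is produced and active.
Cellobiose is present, so MorT is active.
Rhamnulose is present, so CilG is active.
With repressor MorT bound, *morX* is not transcribed.
So MorX is not produced.
Required activator MorX is absent, so *dovZ* is not transcribed.
So DovZ is not produced.
Required activator DovZ is absent, so *temR* is not transcribed.
So TemR is not produced.
Required activator TemR is absent, so *irpN* is not transcribed.
So IrpN is not produced.
Required activator IrpN is absent, so *morU* is not transcribed.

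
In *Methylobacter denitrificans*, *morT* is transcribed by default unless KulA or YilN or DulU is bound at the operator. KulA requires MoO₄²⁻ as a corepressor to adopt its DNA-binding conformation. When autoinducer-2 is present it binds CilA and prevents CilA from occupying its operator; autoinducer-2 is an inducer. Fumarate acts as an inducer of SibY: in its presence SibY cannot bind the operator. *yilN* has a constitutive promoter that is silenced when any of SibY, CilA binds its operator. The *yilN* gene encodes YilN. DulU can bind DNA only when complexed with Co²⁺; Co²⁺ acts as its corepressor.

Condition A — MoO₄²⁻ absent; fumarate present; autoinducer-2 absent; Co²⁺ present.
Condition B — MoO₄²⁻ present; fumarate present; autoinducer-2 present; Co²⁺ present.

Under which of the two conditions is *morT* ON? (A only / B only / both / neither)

Condition A:
MoO₄²⁻ is absent, so KulA is inactive.
Fumarate is present, so SibY is inactive.
Autoinducer-2 is absent, so CilA is active.
With repressor CilA bound, *yilN* is not transcribed.
So YilN is not produced.
Co²⁺ is present, so DulU is active.
With repressor DulU bound, *morT* is not transcribed.
→ *morT* is OFF in A.
Condition B:
MoO₄²⁻ is present, so KulA is active.
Fumarate is present, so SibY is inactive.
Autoinducer-2 is present, so CilA is inactive.
With no repressor bound, *yilN* is transcribed.
So YilN is produced and active.
Co²⁺ is present, so DulU is active.
With repressor KulA bound, *morT* is not transcribed.
→ *morT* is OFF in B.

neither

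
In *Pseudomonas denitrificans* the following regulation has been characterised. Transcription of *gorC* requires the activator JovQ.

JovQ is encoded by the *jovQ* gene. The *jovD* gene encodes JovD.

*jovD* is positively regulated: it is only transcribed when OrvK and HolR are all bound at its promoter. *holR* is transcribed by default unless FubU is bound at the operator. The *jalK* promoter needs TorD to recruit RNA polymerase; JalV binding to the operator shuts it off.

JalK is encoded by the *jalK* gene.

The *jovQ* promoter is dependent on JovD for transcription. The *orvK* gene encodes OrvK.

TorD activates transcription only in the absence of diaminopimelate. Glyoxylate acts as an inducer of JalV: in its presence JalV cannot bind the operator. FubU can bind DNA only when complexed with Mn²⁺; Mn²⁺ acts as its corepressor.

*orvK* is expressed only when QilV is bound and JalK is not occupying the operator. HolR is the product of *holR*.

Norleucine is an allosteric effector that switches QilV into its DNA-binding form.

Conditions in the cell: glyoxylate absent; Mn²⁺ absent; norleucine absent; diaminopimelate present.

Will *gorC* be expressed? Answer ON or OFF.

Glyoxylate is absent, so JalV is active.
Diaminopimelate is present, so TorD is inactive.
With repressor JalV bound, *jalK* is not transcribed.
So JalK is not produced.
Norleucine is absent, so QilV is inactive.
Required activator QilV is absent, so *orvK* is not transcribed.
So OrvK is not produced.
Mn²⁺ is absent, so FubU is inactive.
With no repressor bound, *holR* is transcribed.
So HolR is produced and active.
Required activator OrvK is absent, so *jovD* is not transcribed.
So JovD is not produced.
Required activator JovD is absent, so *jovQ* is not transcribed.
So JovQ is not produced.
Required activator JovQ is absent, so *gorC* is not transcribed.

OFF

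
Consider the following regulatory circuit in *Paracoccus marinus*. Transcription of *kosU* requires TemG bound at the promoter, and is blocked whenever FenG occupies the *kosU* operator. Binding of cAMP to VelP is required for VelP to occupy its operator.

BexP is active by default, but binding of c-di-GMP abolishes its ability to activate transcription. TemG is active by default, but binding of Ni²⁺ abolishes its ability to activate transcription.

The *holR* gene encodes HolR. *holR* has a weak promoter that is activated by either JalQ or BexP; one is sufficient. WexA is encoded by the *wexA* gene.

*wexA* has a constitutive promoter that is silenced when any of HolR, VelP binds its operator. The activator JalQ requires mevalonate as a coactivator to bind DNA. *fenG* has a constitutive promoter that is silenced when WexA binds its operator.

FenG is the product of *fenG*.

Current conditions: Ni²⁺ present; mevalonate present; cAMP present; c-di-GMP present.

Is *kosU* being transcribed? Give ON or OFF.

OFF

Ni²⁺ is present, so TemG is inactive.
Mevalonate is present, so JalQ is active.
c-di-GMP is present, so BexP is inactive.
Activator JalQ is present, so *holR* is transcribed.
So HolR is produced and active.
cAMP is present, so VelP is active.
With repressor HolR bound, *wexA* is not transcribed.
So WexA is not produced.
With no repressor bound, *fenG* is transcribed.
So FenG is produced and active.
With repressor FenG bound, *kosU* is not transcribed.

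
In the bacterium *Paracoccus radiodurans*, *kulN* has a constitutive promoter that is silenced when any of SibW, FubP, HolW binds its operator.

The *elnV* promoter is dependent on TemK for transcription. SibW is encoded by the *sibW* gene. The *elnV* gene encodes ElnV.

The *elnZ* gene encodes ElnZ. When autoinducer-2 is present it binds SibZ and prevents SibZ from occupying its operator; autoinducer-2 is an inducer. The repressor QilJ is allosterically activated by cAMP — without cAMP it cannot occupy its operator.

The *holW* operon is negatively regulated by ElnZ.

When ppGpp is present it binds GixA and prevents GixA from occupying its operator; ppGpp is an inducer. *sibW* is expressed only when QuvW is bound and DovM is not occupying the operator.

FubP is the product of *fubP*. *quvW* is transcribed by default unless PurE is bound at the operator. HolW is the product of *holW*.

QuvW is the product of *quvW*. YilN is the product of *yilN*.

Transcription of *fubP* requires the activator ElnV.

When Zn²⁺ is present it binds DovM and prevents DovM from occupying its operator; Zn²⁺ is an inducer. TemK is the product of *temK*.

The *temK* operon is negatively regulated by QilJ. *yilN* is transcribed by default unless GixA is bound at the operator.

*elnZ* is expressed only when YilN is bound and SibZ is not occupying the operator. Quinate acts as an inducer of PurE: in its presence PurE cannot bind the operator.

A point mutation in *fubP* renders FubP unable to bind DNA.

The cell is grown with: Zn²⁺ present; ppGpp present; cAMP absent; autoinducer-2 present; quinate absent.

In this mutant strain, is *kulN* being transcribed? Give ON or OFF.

ON

Quinate is absent, so PurE is active.
With repressor PurE bound, *quvW* is not transcribed.
So QuvW is not produced.
Zn²⁺ is present, so DovM is inactive.
Required activator QuvW is absent, so *sibW* is not transcribed.
So SibW is not produced.
FubP is non-functional in this strain, so it has no effect.
ppGpp is present, so GixA is inactive.
With no repressor bound, *yilN* is transcribed.
So YilN is produced and active.
Autoinducer-2 is present, so SibZ is inactive.
No repressor is bound and YilN is active, so *elnZ* is transcribed.
So ElnZ is produced and active.
With repressor ElnZ bound, *holW* is not transcribed.
So HolW is not produced.
With no repressor bound, *kulN* is transcribed.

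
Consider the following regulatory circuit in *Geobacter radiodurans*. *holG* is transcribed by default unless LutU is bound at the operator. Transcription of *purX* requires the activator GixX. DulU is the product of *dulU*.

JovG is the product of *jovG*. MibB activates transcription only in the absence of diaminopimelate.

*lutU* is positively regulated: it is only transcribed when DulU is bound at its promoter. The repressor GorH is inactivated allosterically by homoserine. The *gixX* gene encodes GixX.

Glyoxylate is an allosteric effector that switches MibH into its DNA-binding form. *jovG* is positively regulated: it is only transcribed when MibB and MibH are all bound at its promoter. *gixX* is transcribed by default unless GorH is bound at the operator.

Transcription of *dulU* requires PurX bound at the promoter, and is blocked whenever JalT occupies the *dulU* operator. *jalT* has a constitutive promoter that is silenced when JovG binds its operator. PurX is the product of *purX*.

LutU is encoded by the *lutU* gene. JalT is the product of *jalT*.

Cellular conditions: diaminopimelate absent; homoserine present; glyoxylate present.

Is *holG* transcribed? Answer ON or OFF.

Diaminopimelate is absent, so MibB is active.
Glyoxylate is present, so MibH is active.
No repressor is bound and MibB and MibH are active, so *jovG* is transcribed.
So JovG is produced and active.
With repressor JovG bound, *jalT* is not transcribed.
So JalT is not produced.
Homoserine is present, so GorH is inactive.
With no repressor bound, *gixX* is transcribed.
So GixX is produced and active.
No repressor is bound and GixX is active, so *purX* is transcribed.
So PurX is produced and active.
No repressor is bound and PurX is active, so *dulU* is transcribed.
So DulU is produced and active.
No repressor is bound and DulU is active, so *lutU* is transcribed.
So LutU is produced and active.
With repressor LutU bound, *holG* is not transcribed.

OFF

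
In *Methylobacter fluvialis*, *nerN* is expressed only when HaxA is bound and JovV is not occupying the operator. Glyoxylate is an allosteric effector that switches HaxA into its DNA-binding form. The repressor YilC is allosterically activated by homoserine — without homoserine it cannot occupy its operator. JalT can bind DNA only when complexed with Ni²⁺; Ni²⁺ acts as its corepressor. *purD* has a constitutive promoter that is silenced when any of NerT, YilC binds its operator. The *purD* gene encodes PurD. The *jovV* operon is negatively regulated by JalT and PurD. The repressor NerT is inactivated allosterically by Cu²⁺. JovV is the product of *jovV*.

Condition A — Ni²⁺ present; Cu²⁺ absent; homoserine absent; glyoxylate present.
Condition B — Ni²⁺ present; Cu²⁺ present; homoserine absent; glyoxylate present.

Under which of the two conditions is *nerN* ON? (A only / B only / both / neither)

both

Condition A:
Ni²⁺ is present, so JalT is active.
Cu²⁺ is absent, so NerT is active.
Homoserine is absent, so YilC is inactive.
With repressor NerT bound, *purD* is not transcribed.
So PurD is not produced.
With repressor JalT bound, *jovV* is not transcribed.
So JovV is not produced.
Glyoxylate is present, so HaxA is active.
No repressor is bound and HaxA is active, so *nerN* is transcribed.
→ *nerN* is ON in A.
Condition B:
Ni²⁺ is present, so JalT is active.
Cu²⁺ is present, so NerT is inactive.
Homoserine is absent, so YilC is inactive.
With no repressor bound, *purD* is transcribed.
So PurD is produced and active.
With repressor JalT bound, *jovV* is not transcribed.
So JovV is not produced.
Glyoxylate is present, so HaxA is active.
No repressor is bound and HaxA is active, so *nerN* is transcribed.
→ *nerN* is ON in B.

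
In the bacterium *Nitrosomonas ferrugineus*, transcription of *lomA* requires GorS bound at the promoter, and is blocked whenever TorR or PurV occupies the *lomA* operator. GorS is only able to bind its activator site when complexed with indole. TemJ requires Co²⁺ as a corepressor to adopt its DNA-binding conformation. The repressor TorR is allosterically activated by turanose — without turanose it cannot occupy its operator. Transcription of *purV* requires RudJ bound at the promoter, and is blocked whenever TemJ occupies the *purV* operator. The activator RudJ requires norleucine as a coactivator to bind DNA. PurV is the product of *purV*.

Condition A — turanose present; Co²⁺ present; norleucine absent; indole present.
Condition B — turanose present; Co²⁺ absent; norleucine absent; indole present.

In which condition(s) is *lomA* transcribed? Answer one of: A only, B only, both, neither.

neither

Condition A:
Turanose is present, so TorR is active.
Co²⁺ is present, so TemJ is active.
Norleucine is absent, so RudJ is inactive.
With repressor TemJ bound, *purV* is not transcribed.
So PurV is not produced.
Indole is present, so GorS is active.
With repressor TorR bound, *lomA* is not transcribed.
→ *lomA* is OFF in A.
Condition B:
Turanose is present, so TorR is active.
Co²⁺ is absent, so TemJ is inactive.
Norleucine is absent, so RudJ is inactive.
Required activator RudJ is absent, so *purV* is not transcribed.
So PurV is not produced.
Indole is present, so GorS is active.
With repressor TorR bound, *lomA* is not transcribed.
→ *lomA* is OFF in B.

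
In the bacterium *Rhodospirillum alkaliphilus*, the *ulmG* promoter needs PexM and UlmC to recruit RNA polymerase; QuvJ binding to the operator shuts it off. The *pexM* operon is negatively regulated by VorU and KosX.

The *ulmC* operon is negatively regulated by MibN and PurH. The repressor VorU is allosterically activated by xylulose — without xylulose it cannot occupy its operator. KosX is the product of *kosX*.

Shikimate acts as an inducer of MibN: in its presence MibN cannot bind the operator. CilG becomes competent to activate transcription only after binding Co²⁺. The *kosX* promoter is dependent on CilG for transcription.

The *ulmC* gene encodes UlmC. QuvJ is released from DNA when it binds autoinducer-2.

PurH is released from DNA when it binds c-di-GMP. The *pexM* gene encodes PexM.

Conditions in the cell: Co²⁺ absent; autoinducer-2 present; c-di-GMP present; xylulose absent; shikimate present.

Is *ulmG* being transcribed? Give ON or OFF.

Autoinducer-2 is present, so QuvJ is inactive.
Xylulose is absent, so VorU is inactive.
Co²⁺ is absent, so CilG is inactive.
Required activator CilG is absent, so *kosX* is not transcribed.
So KosX is not produced.
With no repressor bound, *pexM* is transcribed.
So PexM is produced and active.
Shikimate is present, so MibN is inactive.
c-di-GMP is present, so PurH is inactive.
With no repressor bound, *ulmC* is transcribed.
So UlmC is produced and active.
No repressor is bound and PexM and UlmC are active, so *ulmG* is transcribed.

ON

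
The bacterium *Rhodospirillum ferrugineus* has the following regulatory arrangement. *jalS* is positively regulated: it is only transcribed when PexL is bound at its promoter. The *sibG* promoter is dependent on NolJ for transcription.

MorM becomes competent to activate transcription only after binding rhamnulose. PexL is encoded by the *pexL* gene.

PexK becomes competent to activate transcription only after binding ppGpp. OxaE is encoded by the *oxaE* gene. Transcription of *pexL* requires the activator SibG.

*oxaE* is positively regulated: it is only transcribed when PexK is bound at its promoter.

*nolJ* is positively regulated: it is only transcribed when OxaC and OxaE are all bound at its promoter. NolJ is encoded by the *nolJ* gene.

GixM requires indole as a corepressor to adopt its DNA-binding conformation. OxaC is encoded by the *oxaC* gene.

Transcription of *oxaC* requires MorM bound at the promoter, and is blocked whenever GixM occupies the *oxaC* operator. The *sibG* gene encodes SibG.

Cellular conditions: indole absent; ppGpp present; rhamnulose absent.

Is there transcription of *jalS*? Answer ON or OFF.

OFF

Rhamnulose is absent, so MorM is inactive.
Indole is absent, so GixM is inactive.
Required activator MorM is absent, so *oxaC* is not transcribed.
So OxaC is not produced.
ppGpp is present, so PexK is active.
No repressor is bound and PexK is active, so *oxaE* is transcribed.
So OxaE is produced and active.
Required activator OxaC is absent, so *nolJ* is not transcribed.
So NolJ is not produced.
Required activator NolJ is absent, so *sibG* is not transcribed.
So SibG is not produced.
Required activator SibG is absent, so *pexL* is not transcribed.
So PexL is not produced.
Required activator PexL is absent, so *jalS* is not transcribed.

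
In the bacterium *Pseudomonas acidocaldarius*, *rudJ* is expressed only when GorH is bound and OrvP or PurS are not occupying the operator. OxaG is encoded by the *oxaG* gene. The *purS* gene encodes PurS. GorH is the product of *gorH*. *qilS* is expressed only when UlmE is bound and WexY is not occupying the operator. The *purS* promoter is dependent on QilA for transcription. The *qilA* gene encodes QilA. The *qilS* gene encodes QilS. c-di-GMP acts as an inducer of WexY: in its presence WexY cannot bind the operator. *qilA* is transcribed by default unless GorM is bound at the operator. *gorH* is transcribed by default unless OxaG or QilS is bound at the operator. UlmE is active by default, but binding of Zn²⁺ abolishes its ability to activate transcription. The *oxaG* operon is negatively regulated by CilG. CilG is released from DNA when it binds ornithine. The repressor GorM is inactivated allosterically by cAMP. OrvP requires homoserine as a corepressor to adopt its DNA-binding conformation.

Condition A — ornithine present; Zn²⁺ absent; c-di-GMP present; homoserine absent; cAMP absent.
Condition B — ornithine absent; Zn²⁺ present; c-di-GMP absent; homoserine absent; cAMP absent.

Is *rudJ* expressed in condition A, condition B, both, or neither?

B only

Condition A:
Ornithine is present, so CilG is inactive.
With no repressor bound, *oxaG* is transcribed.
So OxaG is produced and active.
Zn²⁺ is absent, so UlmE is active.
c-di-GMP is present, so WexY is inactive.
No repressor is bound and UlmE is active, so *qilS* is transcribed.
So QilS is produced and active.
With repressor OxaG bound, *gorH* is not transcribed.
So GorH is not produced.
Homoserine is absent, so OrvP is inactive.
cAMP is absent, so GorM is active.
With repressor GorM bound, *qilA* is not transcribed.
So QilA is not produced.
Required activator QilA is absent, so *purS* is not transcribed.
So PurS is not produced.
Required activator GorH is absent, so *rudJ* is not transcribed.
→ *rudJ* is OFF in A.
Condition B:
Ornithine is absent, so CilG is active.
With repressor CilG bound, *oxaG* is not transcribed.
So OxaG is not produced.
Zn²⁺ is present, so UlmE is inactive.
c-di-GMP is absent, so WexY is active.
With repressor WexY bound, *qilS* is not transcribed.
So QilS is not produced.
With no repressor bound, *gorH* is transcribed.
So GorH is produced and active.
Homoserine is absent, so OrvP is inactive.
cAMP is absent, so GorM is active.
With repressor GorM bound, *qilA* is not transcribed.
So QilA is not produced.
Required activator QilA is absent, so *purS* is not transcribed.
So PurS is not produced.
No repressor is bound and GorH is active, so *rudJ* is transcribed.
→ *rudJ* is ON in B.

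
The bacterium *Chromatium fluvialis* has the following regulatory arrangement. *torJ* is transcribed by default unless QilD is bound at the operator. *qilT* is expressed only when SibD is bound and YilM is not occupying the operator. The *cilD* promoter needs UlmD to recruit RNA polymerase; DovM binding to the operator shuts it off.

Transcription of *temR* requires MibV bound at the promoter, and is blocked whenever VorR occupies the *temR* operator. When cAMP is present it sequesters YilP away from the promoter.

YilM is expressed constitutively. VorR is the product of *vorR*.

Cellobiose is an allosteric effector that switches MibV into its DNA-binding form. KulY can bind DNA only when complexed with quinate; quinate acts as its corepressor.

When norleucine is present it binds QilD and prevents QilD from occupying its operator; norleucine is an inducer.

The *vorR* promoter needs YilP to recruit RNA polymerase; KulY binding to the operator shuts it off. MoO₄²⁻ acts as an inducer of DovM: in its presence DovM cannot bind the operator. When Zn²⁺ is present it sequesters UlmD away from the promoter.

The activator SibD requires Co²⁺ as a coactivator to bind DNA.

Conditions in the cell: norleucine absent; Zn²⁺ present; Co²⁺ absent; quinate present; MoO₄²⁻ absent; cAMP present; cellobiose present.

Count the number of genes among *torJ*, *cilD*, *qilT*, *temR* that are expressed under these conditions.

1

Norleucine is absent, so QilD is active.
With repressor QilD bound, *torJ* is not transcribed.
→ *torJ* is OFF.
Zn²⁺ is present, so UlmD is inactive.
MoO₄²⁻ is absent, so DovM is active.
With repressor DovM bound, *cilD* is not transcribed.
→ *cilD* is OFF.
YilM is produced constitutively and is active.
Co²⁺ is absent, so SibD is inactive.
With repressor YilM bound, *qilT* is not transcribed.
→ *qilT* is OFF.
cAMP is present, so YilP is inactive.
Quinate is present, so KulY is active.
With repressor KulY bound, *vorR* is not transcribed.
So VorR is not produced.
Cellobiose is present, so MibV is active.
No repressor is bound and MibV is active, so *temR* is transcribed.
→ *temR* is ON.
1 of the 4 genes is transcribed.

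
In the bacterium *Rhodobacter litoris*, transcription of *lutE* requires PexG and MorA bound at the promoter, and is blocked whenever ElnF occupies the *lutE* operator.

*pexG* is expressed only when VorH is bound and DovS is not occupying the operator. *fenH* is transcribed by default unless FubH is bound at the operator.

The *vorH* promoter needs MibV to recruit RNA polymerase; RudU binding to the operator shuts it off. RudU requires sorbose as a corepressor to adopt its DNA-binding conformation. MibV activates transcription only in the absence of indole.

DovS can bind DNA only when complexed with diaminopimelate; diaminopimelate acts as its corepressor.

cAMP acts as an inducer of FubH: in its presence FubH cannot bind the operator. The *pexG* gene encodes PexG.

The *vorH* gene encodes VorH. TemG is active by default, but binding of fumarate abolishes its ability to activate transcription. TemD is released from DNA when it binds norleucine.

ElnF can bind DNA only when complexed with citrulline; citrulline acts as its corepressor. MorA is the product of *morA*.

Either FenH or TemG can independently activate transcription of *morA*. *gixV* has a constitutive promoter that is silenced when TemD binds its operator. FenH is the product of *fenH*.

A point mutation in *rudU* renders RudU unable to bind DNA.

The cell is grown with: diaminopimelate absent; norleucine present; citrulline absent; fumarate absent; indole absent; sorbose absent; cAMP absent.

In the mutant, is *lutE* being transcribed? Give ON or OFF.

ON

Citrulline is absent, so ElnF is inactive.
Indole is absent, so MibV is active.
RudU is non-functional in this strain, so it has no effect.
No repressor is bound and MibV is active, so *vorH* is transcribed.
So VorH is produced and active.
Diaminopimelate is absent, so DovS is inactive.
No repressor is bound and VorH is active, so *pexG* is transcribed.
So PexG is produced and active.
cAMP is absent, so FubH is active.
With repressor FubH bound, *fenH* is not transcribed.
So FenH is not produced.
Fumarate is absent, so TemG is active.
Activator TemG is present, so *morA* is transcribed.
So MorA is produced and active.
No repressor is bound and PexG and MorA are active, so *lutE* is transcribed.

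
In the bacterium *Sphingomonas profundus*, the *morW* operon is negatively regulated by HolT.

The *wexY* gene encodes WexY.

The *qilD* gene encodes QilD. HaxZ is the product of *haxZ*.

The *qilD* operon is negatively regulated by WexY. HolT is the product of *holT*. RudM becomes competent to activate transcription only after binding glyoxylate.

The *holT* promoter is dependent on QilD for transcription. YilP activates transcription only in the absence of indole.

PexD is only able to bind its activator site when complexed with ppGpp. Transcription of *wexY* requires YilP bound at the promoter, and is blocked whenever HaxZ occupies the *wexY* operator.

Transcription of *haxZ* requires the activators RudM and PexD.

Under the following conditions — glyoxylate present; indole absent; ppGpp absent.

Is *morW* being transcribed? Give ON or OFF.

Glyoxylate is present, so RudM is active.
ppGpp is absent, so PexD is inactive.
Required activator PexD is absent, so *haxZ* is not transcribed.
So HaxZ is not produced.
Indole is absent, so YilP is active.
No repressor is bound and YilP is active, so *wexY* is transcribed.
So WexY is produced and active.
With repressor WexY bound, *qilD* is not transcribed.
So QilD is not produced.
Required activator QilD is absent, so *holT* is not transcribed.
So HolT is not produced.
With no repressor bound, *morW* is transcribed.

ON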